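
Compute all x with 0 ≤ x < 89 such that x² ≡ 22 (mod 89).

89 ≡ 1 (mod 4), so we find a root by search.
Trying successive values, 17² = 289 ≡ 22 (mod 89). The other root is 89 − 17 = 72.

17, 72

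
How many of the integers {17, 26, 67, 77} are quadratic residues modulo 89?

2

(17/89) = +1 → QR.
(26/89) = -1 → non-residue.
(67/89) = +1 → QR.
(77/89) = -1 → non-residue.
Total quadratic residues among the 4: 2.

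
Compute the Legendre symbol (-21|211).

-1

Euler's criterion: (-21/211) ≡ 190^105 (mod 211).
190^2 ≡ 19 (mod 211)
190^4 ≡ 150 (mod 211)
190^8 ≡ 134 (mod 211)
190^16 ≡ 21 (mod 211)
190^32 ≡ 19 (mod 211)
190^64 ≡ 150 (mod 211)
190^105 = 190^(64+32+8+1) ≡ 210 (mod 211).
Result is 210 ≡ −1, so (-21/211) = −1.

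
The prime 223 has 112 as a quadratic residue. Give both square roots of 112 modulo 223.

Since 223 ≡ 3 (mod 4), a square root of 112 is 112^((223+1)/4) = 112^56 mod 223.
Repeated squaring: 112^2≡56, 112^4≡14, 112^8≡196, 112^16≡60, 112^32≡32 (mod 223).
112^56 = 112^(32+16+8) ≡ 119 (mod 223).
Check: 119² = 14161 ≡ 112 (mod 223). The two roots are 104 and 119.

104, 119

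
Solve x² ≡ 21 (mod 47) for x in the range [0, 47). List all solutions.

16, 31

Since 47 ≡ 3 (mod 4), a square root of 21 is 21^((47+1)/4) = 21^12 mod 47.
Repeated squaring: 21^2≡18, 21^4≡42, 21^8≡25 (mod 47).
21^12 = 21^(8+4) ≡ 16 (mod 47).
Check: 16² = 256 ≡ 21 (mod 47). The two roots are 16 and 31.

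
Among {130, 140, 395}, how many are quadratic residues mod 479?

1

(130/479) = -1 → non-residue.
(140/479) = +1 → QR.
(395/479) = -1 → non-residue.
Total quadratic residues among the 3: 1.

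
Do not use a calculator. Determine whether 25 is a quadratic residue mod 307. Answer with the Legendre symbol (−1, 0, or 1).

1

Reciprocity: 25 ≡ 1 and 307 ≡ 3 (mod 4), so (25/307) = +(307/25).
Reduce top mod 25: now compute (7/25).
Reciprocity: 7 ≡ 3 and 25 ≡ 1 (mod 4), so (7/25) = +(25/7).
Reduce top mod 7: now compute (4/7).
Pull out 2^2: since 7 ≡ 7 (mod 8), (2/7) = +1, so (2/7)^2 = +1.
Reached (1/7) = 1. Collecting the sign flips along the way, the symbol is +1.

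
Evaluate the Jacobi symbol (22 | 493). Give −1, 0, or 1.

-1

Pull out 2: since 493 ≡ 5 (mod 8), (2/493) = -1.
Reciprocity: 11 ≡ 3 and 493 ≡ 1 (mod 4), so (11/493) = +(493/11).
Reduce top mod 11: now compute (9/11).
Reciprocity: 9 ≡ 1 and 11 ≡ 3 (mod 4), so (9/11) = +(11/9).
Reduce top mod 9: now compute (2/9).
Pull out 2: since 9 ≡ 1 (mod 8), (2/9) = +1.
Reached (1/9) = 1. Collecting the sign flips along the way, the symbol is -1.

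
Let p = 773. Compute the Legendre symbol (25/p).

Euler's criterion: (25/773) ≡ 25^386 (mod 773).
25^2 ≡ 625 (mod 773)
25^4 ≡ 260 (mod 773)
25^8 ≡ 349 (mod 773)
25^16 ≡ 440 (mod 773)
25^32 ≡ 350 (mod 773)
25^64 ≡ 366 (mod 773)
25^128 ≡ 227 (mod 773)
25^256 ≡ 511 (mod 773)
25^386 = 25^(256+128+2) ≡ 1 (mod 773).
Result is 1, so (25/773) = 1.

1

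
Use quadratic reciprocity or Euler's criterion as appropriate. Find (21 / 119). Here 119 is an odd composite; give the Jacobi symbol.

Reciprocity: 21 ≡ 1 and 119 ≡ 3 (mod 4), so (21/119) = +(119/21).
Reduce top mod 21: now compute (14/21).
Pull out 2: since 21 ≡ 5 (mod 8), (2/21) = -1.
Reciprocity: 7 ≡ 3 and 21 ≡ 1 (mod 4), so (7/21) = +(21/7).
Reduce top mod 7: now compute (0/7).
Top reduces to 0: gcd > 1, so the symbol is 0.

0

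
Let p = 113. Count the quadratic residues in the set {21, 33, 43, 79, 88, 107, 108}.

(21/113) = -1 → non-residue.
(33/113) = -1 → non-residue.
(43/113) = -1 → non-residue.
(79/113) = -1 → non-residue.
(88/113) = +1 → QR.
(107/113) = -1 → non-residue.
(108/113) = -1 → non-residue.
Total quadratic residues among the 7: 1.

1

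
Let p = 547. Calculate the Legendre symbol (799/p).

Euler's criterion: (799/547) ≡ 252^273 (mod 547).
252^2 ≡ 52 (mod 547)
252^4 ≡ 516 (mod 547)
252^8 ≡ 414 (mod 547)
252^16 ≡ 185 (mod 547)
252^32 ≡ 311 (mod 547)
252^64 ≡ 449 (mod 547)
252^128 ≡ 305 (mod 547)
252^256 ≡ 35 (mod 547)
252^273 = 252^(256+16+1) ≡ 546 (mod 547).
Result is 546 ≡ −1, so (799/547) = −1.

-1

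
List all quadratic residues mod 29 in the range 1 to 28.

1, 4, 5, 6, 7, 9, 13, 16, 20, 22, 23, 24, 25, 28

Square k = 1,…,14 (k and 29−k give the same square):
1²=1, 2²=4, 3²=9, 4²=16, 5²=25, 6²≡7, 7²≡20, 8²≡6, 9²≡23, 10²≡13, 11²≡5, 12²≡28, 13²≡24, 14²≡22 (mod 29).
So the quadratic residues mod 29 are {1, 4, 5, 6, 7, 9, 13, 16, 20, 22, 23, 24, 25, 28}.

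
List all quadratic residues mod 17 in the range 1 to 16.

Square k = 1,…,8 (k and 17−k give the same square):
1²=1, 2²=4, 3²=9, 4²=16, 5²≡8, 6²≡2, 7²≡15, 8²≡13 (mod 17).
So the quadratic residues mod 17 are {1, 2, 4, 8, 9, 13, 15, 16}.

1, 2, 4, 8, 9, 13, 15, 16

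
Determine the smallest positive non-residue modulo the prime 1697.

3

(2/1697) = +1, so 2 is a residue.
(3/1697) = −1, so 3 is the smallest positive non-residue mod 1697.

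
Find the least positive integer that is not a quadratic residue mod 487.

3

(2/487) = +1, so 2 is a residue.
(3/487) = −1, so 3 is the smallest positive non-residue mod 487.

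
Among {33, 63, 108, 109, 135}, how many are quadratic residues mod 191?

3

(33/191) = -1 → non-residue.
(63/191) = -1 → non-residue.
(108/191) = +1 → QR.
(109/191) = +1 → QR.
(135/191) = +1 → QR.
Total quadratic residues among the 5: 3.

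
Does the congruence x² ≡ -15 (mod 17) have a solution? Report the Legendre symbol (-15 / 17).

Euler's criterion: (-15/17) ≡ 2^8 (mod 17).
2^2 ≡ 4 (mod 17)
2^4 ≡ 16 (mod 17)
2^8 ≡ 1 (mod 17)
2^8 = 2^(8) ≡ 1 (mod 17).
Result is 1, so (-15/17) = 1.

1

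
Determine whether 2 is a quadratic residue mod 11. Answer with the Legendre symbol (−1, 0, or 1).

Euler's criterion: (2/11) ≡ 2^5 (mod 11).
2^2 ≡ 4 (mod 11)
2^4 ≡ 5 (mod 11)
2^5 = 2^(4+1) ≡ 10 (mod 11).
Result is 10 ≡ −1, so (2/11) = −1.

-1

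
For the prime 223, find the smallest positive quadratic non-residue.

3

(2/223) = +1, so 2 is a residue.
(3/223) = −1, so 3 is the smallest positive non-residue mod 223.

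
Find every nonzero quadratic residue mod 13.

1 3 4 9 10 12

Square k = 1,…,6 (k and 13−k give the same square):
1²=1, 2²=4, 3²=9, 4²≡3, 5²≡12, 6²≡10 (mod 13).
So the quadratic residues mod 13 are {1, 3, 4, 9, 10, 12}.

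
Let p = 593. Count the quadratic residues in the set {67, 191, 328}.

1

(67/593) = -1 → non-residue.
(191/593) = +1 → QR.
(328/593) = -1 → non-residue.
Total quadratic residues among the 3: 1.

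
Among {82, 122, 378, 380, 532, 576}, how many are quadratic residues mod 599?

3

(82/599) = +1 → QR.
(122/599) = -1 → non-residue.
(378/599) = -1 → non-residue.
(380/599) = +1 → QR.
(532/599) = -1 → non-residue.
(576/599) = +1 → QR.
Total quadratic residues among the 6: 3.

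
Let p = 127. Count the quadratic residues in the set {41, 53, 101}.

(41/127) = +1 → QR.
(53/127) = -1 → non-residue.
(101/127) = -1 → non-residue.
Total quadratic residues among the 3: 1.

1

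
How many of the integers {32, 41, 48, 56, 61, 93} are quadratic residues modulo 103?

5

(32/103) = +1 → QR.
(41/103) = +1 → QR.
(48/103) = -1 → non-residue.
(56/103) = +1 → QR.
(61/103) = +1 → QR.
(93/103) = +1 → QR.
Total quadratic residues among the 6: 5.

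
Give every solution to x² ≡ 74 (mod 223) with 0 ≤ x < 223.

48, 175

Since 223 ≡ 3 (mod 4), a square root of 74 is 74^((223+1)/4) = 74^56 mod 223.
Repeated squaring: 74^2≡124, 74^4≡212, 74^8≡121, 74^16≡146, 74^32≡131 (mod 223).
74^56 = 74^(32+16+8) ≡ 175 (mod 223).
Check: 175² = 30625 ≡ 74 (mod 223). The two roots are 48 and 175.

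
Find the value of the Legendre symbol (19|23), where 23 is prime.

Euler's criterion: (19/23) ≡ 19^11 (mod 23).
19^2 ≡ 16 (mod 23)
19^4 ≡ 3 (mod 23)
19^8 ≡ 9 (mod 23)
19^11 = 19^(8+2+1) ≡ 22 (mod 23).
Result is 22 ≡ −1, so (19/23) = −1.

-1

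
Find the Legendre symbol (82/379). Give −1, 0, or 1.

Pull out 2: since 379 ≡ 3 (mod 8), (2/379) = -1.
Reciprocity: 41 ≡ 1 and 379 ≡ 3 (mod 4), so (41/379) = +(379/41).
Reduce top mod 41: now compute (10/41).
Pull out 2: since 41 ≡ 1 (mod 8), (2/41) = +1.
Reciprocity: 5 ≡ 1 and 41 ≡ 1 (mod 4), so (5/41) = +(41/5).
Reduce top mod 5: now compute (1/5).
Reached (1/5) = 1. Collecting the sign flips along the way, the symbol is -1.

-1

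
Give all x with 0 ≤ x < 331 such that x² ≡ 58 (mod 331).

Since 331 ≡ 3 (mod 4), a square root of 58 is 58^((331+1)/4) = 58^83 mod 331.
Repeated squaring: 58^2≡54, 58^4≡268, 58^8≡328, 58^16≡9, 58^32≡81, 58^64≡272 (mod 331).
58^83 = 58^(64+16+2+1) ≡ 183 (mod 331).
Check: 183² = 33489 ≡ 58 (mod 331). The two roots are 148 and 183.

148, 183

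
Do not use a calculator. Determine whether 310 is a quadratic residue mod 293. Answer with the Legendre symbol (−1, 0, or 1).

1

First reduce: 310 ≡ 17 (mod 293).
Reciprocity: 17 ≡ 1 and 293 ≡ 1 (mod 4), so (17/293) = +(293/17).
Reduce top mod 17: now compute (4/17).
Pull out 2^2: since 17 ≡ 1 (mod 8), (2/17) = +1, so (2/17)^2 = +1.
Reached (1/17) = 1. Collecting the sign flips along the way, the symbol is +1.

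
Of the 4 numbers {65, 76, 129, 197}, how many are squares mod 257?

2

(65/257) = -1 → non-residue.
(76/257) = -1 → non-residue.
(129/257) = +1 → QR.
(197/257) = +1 → QR.
Total quadratic residues among the 4: 2.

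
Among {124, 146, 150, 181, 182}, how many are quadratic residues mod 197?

4

(124/197) = -1 → non-residue.
(146/197) = +1 → QR.
(150/197) = +1 → QR.
(181/197) = +1 → QR.
(182/197) = +1 → QR.
Total quadratic residues among the 5: 4.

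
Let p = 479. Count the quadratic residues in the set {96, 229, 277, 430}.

2

(96/479) = +1 → QR.
(229/479) = -1 → non-residue.
(277/479) = +1 → QR.
(430/479) = -1 → non-residue.
Total quadratic residues among the 4: 2.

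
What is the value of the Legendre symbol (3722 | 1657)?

First reduce: 3722 ≡ 408 (mod 1657).
Pull out 2^3: since 1657 ≡ 1 (mod 8), (2/1657) = +1, so (2/1657)^3 = +1.
Reciprocity: 51 ≡ 3 and 1657 ≡ 1 (mod 4), so (51/1657) = +(1657/51).
Reduce top mod 51: now compute (25/51).
Reciprocity: 25 ≡ 1 and 51 ≡ 3 (mod 4), so (25/51) = +(51/25).
Reduce top mod 25: now compute (1/25).
Reached (1/25) = 1. Collecting the sign flips along the way, the symbol is +1.

1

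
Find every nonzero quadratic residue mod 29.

Square k = 1,…,14 (k and 29−k give the same square):
1²=1, 2²=4, 3²=9, 4²=16, 5²=25, 6²≡7, 7²≡20, 8²≡6, 9²≡23, 10²≡13, 11²≡5, 12²≡28, 13²≡24, 14²≡22 (mod 29).
So the quadratic residues mod 29 are {1, 4, 5, 6, 7, 9, 13, 16, 20, 22, 23, 24, 25, 28}.

1, 4, 5, 6, 7, 9, 13, 16, 20, 22, 23, 24, 25, 28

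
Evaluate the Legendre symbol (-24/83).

1

Euler's criterion: (-24/83) ≡ 59^41 (mod 83).
59^2 ≡ 78 (mod 83)
59^4 ≡ 25 (mod 83)
59^8 ≡ 44 (mod 83)
59^16 ≡ 27 (mod 83)
59^32 ≡ 65 (mod 83)
59^41 = 59^(32+8+1) ≡ 1 (mod 83).
Result is 1, so (-24/83) = 1.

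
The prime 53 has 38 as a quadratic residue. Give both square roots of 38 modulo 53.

12, 41

53 ≡ 1 (mod 4), so we find a root by search.
Trying successive values, 12² = 144 ≡ 38 (mod 53). The other root is 53 − 12 = 41.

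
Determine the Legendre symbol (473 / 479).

-1

Euler's criterion: (473/479) ≡ 473^239 (mod 479).
473^2 ≡ 36 (mod 479)
473^4 ≡ 338 (mod 479)
473^8 ≡ 242 (mod 479)
473^16 ≡ 126 (mod 479)
473^32 ≡ 69 (mod 479)
473^64 ≡ 450 (mod 479)
473^128 ≡ 362 (mod 479)
473^239 = 473^(128+64+32+8+4+2+1) ≡ 478 (mod 479).
Result is 478 ≡ −1, so (473/479) = −1.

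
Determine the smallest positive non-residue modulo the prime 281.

(2/281) = +1, so 2 is a residue.
(3/281) = −1, so 3 is the smallest positive non-residue mod 281.

3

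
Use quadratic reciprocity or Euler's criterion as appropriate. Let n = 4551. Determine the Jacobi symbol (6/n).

0

Pull out 2: since 4551 ≡ 7 (mod 8), (2/4551) = +1.
Reciprocity: 3 ≡ 3 and 4551 ≡ 3 (mod 4), so (3/4551) = −(4551/3).
Reduce top mod 3: now compute (0/3).
Top reduces to 0: gcd > 1, so the symbol is 0.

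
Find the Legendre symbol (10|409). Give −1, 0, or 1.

1

Pull out 2: since 409 ≡ 1 (mod 8), (2/409) = +1.
Reciprocity: 5 ≡ 1 and 409 ≡ 1 (mod 4), so (5/409) = +(409/5).
Reduce top mod 5: now compute (4/5).
Pull out 2^2: since 5 ≡ 5 (mod 8), (2/5) = -1, so (2/5)^2 = +1.
Reached (1/5) = 1. Collecting the sign flips along the way, the symbol is +1.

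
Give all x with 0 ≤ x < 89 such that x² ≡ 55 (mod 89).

12, 77

89 ≡ 1 (mod 4), so we find a root by search.
Trying successive values, 12² = 144 ≡ 55 (mod 89). The other root is 89 − 12 = 77.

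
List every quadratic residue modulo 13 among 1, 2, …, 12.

1, 3, 4, 9, 10, 12

Square k = 1,…,6 (k and 13−k give the same square):
1²=1, 2²=4, 3²=9, 4²≡3, 5²≡12, 6²≡10 (mod 13).
So the quadratic residues mod 13 are {1, 3, 4, 9, 10, 12}.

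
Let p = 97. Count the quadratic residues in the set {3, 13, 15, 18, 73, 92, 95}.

4

(3/97) = +1 → QR.
(13/97) = -1 → non-residue.
(15/97) = -1 → non-residue.
(18/97) = +1 → QR.
(73/97) = +1 → QR.
(92/97) = -1 → non-residue.
(95/97) = +1 → QR.
Total quadratic residues among the 7: 4.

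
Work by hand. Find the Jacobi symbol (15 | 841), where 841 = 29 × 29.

Reciprocity: 15 ≡ 3 and 841 ≡ 1 (mod 4), so (15/841) = +(841/15).
Reduce top mod 15: now compute (1/15).
Reached (1/15) = 1. Collecting the sign flips along the way, the symbol is +1.

1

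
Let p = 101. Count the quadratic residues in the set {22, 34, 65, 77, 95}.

4

(22/101) = +1 → QR.
(34/101) = -1 → non-residue.
(65/101) = +1 → QR.
(77/101) = +1 → QR.
(95/101) = +1 → QR.
Total quadratic residues among the 5: 4.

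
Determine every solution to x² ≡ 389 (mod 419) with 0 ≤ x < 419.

Since 419 ≡ 3 (mod 4), a square root of 389 is 389^((419+1)/4) = 389^105 mod 419.
Repeated squaring: 389^2≡62, 389^4≡73, 389^8≡301, 389^16≡97, 389^32≡191, 389^64≡28 (mod 419).
389^105 = 389^(64+32+8+1) ≡ 243 (mod 419).
Check: 243² = 59049 ≡ 389 (mod 419). The two roots are 176 and 243.

176, 243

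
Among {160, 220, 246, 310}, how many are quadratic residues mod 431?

3

(160/431) = +1 → QR.
(220/431) = +1 → QR.
(246/431) = +1 → QR.
(310/431) = -1 → non-residue.
Total quadratic residues among the 4: 3.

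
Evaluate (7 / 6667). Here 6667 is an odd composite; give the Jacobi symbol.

1

Reciprocity: 7 ≡ 3 and 6667 ≡ 3 (mod 4), so (7/6667) = −(6667/7).
Reduce top mod 7: now compute (3/7).
Reciprocity: 3 ≡ 3 and 7 ≡ 3 (mod 4), so (3/7) = −(7/3).
Reduce top mod 3: now compute (1/3).
Reached (1/3) = 1. Collecting the sign flips along the way, the symbol is +1.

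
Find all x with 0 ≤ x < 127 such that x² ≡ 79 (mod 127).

29, 98

Since 127 ≡ 3 (mod 4), a square root of 79 is 79^((127+1)/4) = 79^32 mod 127.
Repeated squaring: 79^2≡18, 79^4≡70, 79^8≡74, 79^16≡15, 79^32≡98 (mod 127).
79^32 = 79^(32) ≡ 98 (mod 127).
Check: 98² = 9604 ≡ 79 (mod 127). The two roots are 29 and 98.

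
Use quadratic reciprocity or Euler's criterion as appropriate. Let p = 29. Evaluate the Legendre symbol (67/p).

First reduce: 67 ≡ 9 (mod 29).
Reciprocity: 9 ≡ 1 and 29 ≡ 1 (mod 4), so (9/29) = +(29/9).
Reduce top mod 9: now compute (2/9).
Pull out 2: since 9 ≡ 1 (mod 8), (2/9) = +1.
Reached (1/9) = 1. Collecting the sign flips along the way, the symbol is +1.

1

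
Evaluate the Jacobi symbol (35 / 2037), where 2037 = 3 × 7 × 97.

0

Reciprocity: 35 ≡ 3 and 2037 ≡ 1 (mod 4), so (35/2037) = +(2037/35).
Reduce top mod 35: now compute (7/35).
Reciprocity: 7 ≡ 3 and 35 ≡ 3 (mod 4), so (7/35) = −(35/7).
Reduce top mod 7: now compute (0/7).
Top reduces to 0: gcd > 1, so the symbol is 0.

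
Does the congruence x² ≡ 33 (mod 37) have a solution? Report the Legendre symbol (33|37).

Reciprocity: 33 ≡ 1 and 37 ≡ 1 (mod 4), so (33/37) = +(37/33).
Reduce top mod 33: now compute (4/33).
Pull out 2^2: since 33 ≡ 1 (mod 8), (2/33) = +1, so (2/33)^2 = +1.
Reached (1/33) = 1. Collecting the sign flips along the way, the symbol is +1.

1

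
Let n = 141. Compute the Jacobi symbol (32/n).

Pull out 2^5: since 141 ≡ 5 (mod 8), (2/141) = -1, so (2/141)^5 = -1.
Reached (1/141) = 1. Collecting the sign flips along the way, the symbol is -1.

-1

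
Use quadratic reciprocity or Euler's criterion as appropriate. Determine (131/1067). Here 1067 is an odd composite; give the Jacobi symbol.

1

Reciprocity: 131 ≡ 3 and 1067 ≡ 3 (mod 4), so (131/1067) = −(1067/131).
Reduce top mod 131: now compute (19/131).
Reciprocity: 19 ≡ 3 and 131 ≡ 3 (mod 4), so (19/131) = −(131/19).
Reduce top mod 19: now compute (17/19).
Reciprocity: 17 ≡ 1 and 19 ≡ 3 (mod 4), so (17/19) = +(19/17).
Reduce top mod 17: now compute (2/17).
Pull out 2: since 17 ≡ 1 (mod 8), (2/17) = +1.
Reached (1/17) = 1. Collecting the sign flips along the way, the symbol is +1.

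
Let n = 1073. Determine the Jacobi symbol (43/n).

1

Reciprocity: 43 ≡ 3 and 1073 ≡ 1 (mod 4), so (43/1073) = +(1073/43).
Reduce top mod 43: now compute (41/43).
Reciprocity: 41 ≡ 1 and 43 ≡ 3 (mod 4), so (41/43) = +(43/41).
Reduce top mod 41: now compute (2/41).
Pull out 2: since 41 ≡ 1 (mod 8), (2/41) = +1.
Reached (1/41) = 1. Collecting the sign flips along the way, the symbol is +1.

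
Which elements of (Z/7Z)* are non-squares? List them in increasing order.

3,5,6

Square k = 1,…,3 (k and 7−k give the same square):
1²=1, 2²=4, 3²≡2 (mod 7).
The residues are {1, 2, 4}; the non-residues are the remaining 3 nonzero classes.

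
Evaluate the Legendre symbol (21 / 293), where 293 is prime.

Reciprocity: 21 ≡ 1 and 293 ≡ 1 (mod 4), so (21/293) = +(293/21).
Reduce top mod 21: now compute (20/21).
Pull out 2^2: since 21 ≡ 5 (mod 8), (2/21) = -1, so (2/21)^2 = +1.
Reciprocity: 5 ≡ 1 and 21 ≡ 1 (mod 4), so (5/21) = +(21/5).
Reduce top mod 5: now compute (1/5).
Reached (1/5) = 1. Collecting the sign flips along the way, the symbol is +1.

1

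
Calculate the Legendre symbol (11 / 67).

Euler's criterion: (11/67) ≡ 11^33 (mod 67).
11^2 ≡ 54 (mod 67)
11^4 ≡ 35 (mod 67)
11^8 ≡ 19 (mod 67)
11^16 ≡ 26 (mod 67)
11^32 ≡ 6 (mod 67)
11^33 = 11^(32+1) ≡ 66 (mod 67).
Result is 66 ≡ −1, so (11/67) = −1.

-1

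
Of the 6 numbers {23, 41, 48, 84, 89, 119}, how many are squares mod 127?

2

(23/127) = -1 → non-residue.
(41/127) = +1 → QR.
(48/127) = -1 → non-residue.
(84/127) = +1 → QR.
(89/127) = -1 → non-residue.
(119/127) = -1 → non-residue.
Total quadratic residues among the 6: 2.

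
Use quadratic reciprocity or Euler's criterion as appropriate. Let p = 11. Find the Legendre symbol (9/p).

1

Reciprocity: 9 ≡ 1 and 11 ≡ 3 (mod 4), so (9/11) = +(11/9).
Reduce top mod 9: now compute (2/9).
Pull out 2: since 9 ≡ 1 (mod 8), (2/9) = +1.
Reached (1/9) = 1. Collecting the sign flips along the way, the symbol is +1.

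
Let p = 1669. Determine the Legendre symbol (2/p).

-1

Pull out 2: since 1669 ≡ 5 (mod 8), (2/1669) = -1.
Reached (1/1669) = 1. Collecting the sign flips along the way, the symbol is -1.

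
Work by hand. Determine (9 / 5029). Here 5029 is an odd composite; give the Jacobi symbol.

1

Reciprocity: 9 ≡ 1 and 5029 ≡ 1 (mod 4), so (9/5029) = +(5029/9).
Reduce top mod 9: now compute (7/9).
Reciprocity: 7 ≡ 3 and 9 ≡ 1 (mod 4), so (7/9) = +(9/7).
Reduce top mod 7: now compute (2/7).
Pull out 2: since 7 ≡ 7 (mod 8), (2/7) = +1.
Reached (1/7) = 1. Collecting the sign flips along the way, the symbol is +1.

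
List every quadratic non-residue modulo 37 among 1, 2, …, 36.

Square k = 1,…,18 (k and 37−k give the same square):
1²=1, 2²=4, 3²=9, 4²=16, 5²=25, 6²=36, 7²≡12, 8²≡27, 9²≡7, 10²≡26, 11²≡10, 12²≡33, 13²≡21, 14²≡11, 15²≡3, 16²≡34, 17²≡30, 18²≡28 (mod 37).
The residues are {1, 3, 4, 7, 9, 10, 11, 12, 16, 21, 25, 26, 27, 28, 30, 33, 34, 36}; the non-residues are the remaining 18 nonzero classes.

2, 5, 6, 8, 13, 14, 15, 17, 18, 19, 20, 22, 23, 24, 29, 31, 32, 35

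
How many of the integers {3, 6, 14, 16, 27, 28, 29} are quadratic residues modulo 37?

(3/37) = +1 → QR.
(6/37) = -1 → non-residue.
(14/37) = -1 → non-residue.
(16/37) = +1 → QR.
(27/37) = +1 → QR.
(28/37) = +1 → QR.
(29/37) = -1 → non-residue.
Total quadratic residues among the 7: 4.

4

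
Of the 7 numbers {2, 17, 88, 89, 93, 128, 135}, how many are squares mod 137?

6

(2/137) = +1 → QR.
(17/137) = +1 → QR.
(88/137) = +1 → QR.
(89/137) = -1 → non-residue.
(93/137) = +1 → QR.
(128/137) = +1 → QR.
(135/137) = +1 → QR.
Total quadratic residues among the 7: 6.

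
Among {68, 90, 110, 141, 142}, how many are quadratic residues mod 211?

(68/211) = -1 → non-residue.
(90/211) = -1 → non-residue.
(110/211) = -1 → non-residue.
(141/211) = -1 → non-residue.
(142/211) = -1 → non-residue.
Total quadratic residues among the 5: 0.

0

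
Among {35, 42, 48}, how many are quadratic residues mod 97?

2

(35/97) = +1 → QR.
(42/97) = -1 → non-residue.
(48/97) = +1 → QR.
Total quadratic residues among the 3: 2.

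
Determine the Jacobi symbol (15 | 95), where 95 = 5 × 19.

0

Reciprocity: 15 ≡ 3 and 95 ≡ 3 (mod 4), so (15/95) = −(95/15).
Reduce top mod 15: now compute (5/15).
Reciprocity: 5 ≡ 1 and 15 ≡ 3 (mod 4), so (5/15) = +(15/5).
Reduce top mod 5: now compute (0/5).
Top reduces to 0: gcd > 1, so the symbol is 0.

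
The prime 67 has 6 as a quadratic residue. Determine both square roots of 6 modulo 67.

Since 67 ≡ 3 (mod 4), a square root of 6 is 6^((67+1)/4) = 6^17 mod 67.
Repeated squaring: 6^2≡36, 6^4≡23, 6^8≡60, 6^16≡49 (mod 67).
6^17 = 6^(16+1) ≡ 26 (mod 67).
Check: 26² = 676 ≡ 6 (mod 67). The two roots are 26 and 41.

26, 41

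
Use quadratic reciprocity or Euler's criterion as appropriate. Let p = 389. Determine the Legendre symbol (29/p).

-1

Reciprocity: 29 ≡ 1 and 389 ≡ 1 (mod 4), so (29/389) = +(389/29).
Reduce top mod 29: now compute (12/29).
Pull out 2^2: since 29 ≡ 5 (mod 8), (2/29) = -1, so (2/29)^2 = +1.
Reciprocity: 3 ≡ 3 and 29 ≡ 1 (mod 4), so (3/29) = +(29/3).
Reduce top mod 3: now compute (2/3).
Pull out 2: since 3 ≡ 3 (mod 8), (2/3) = -1.
Reached (1/3) = 1. Collecting the sign flips along the way, the symbol is -1.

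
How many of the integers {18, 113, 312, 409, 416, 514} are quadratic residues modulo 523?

(18/523) = -1 → non-residue.
(113/523) = -1 → non-residue.
(312/523) = +1 → QR.
(409/523) = -1 → non-residue.
(416/523) = -1 → non-residue.
(514/523) = -1 → non-residue.
Total quadratic residues among the 6: 1.

1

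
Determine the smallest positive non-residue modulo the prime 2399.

11

(2/2399) = +1, so 2 is a residue.
(3/2399) = +1, so 3 is a residue.
(4/2399) = +1, so 4 is a residue.
(5/2399) = +1, so 5 is a residue.
(6/2399) = +1, so 6 is a residue.
(7/2399) = +1, so 7 is a residue.
(8/2399) = +1, so 8 is a residue.
(9/2399) = +1, so 9 is a residue.
(10/2399) = +1, so 10 is a residue.
(11/2399) = −1, so 11 is the smallest positive non-residue mod 2399.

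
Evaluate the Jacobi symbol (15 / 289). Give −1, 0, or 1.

Reciprocity: 15 ≡ 3 and 289 ≡ 1 (mod 4), so (15/289) = +(289/15).
Reduce top mod 15: now compute (4/15).
Pull out 2^2: since 15 ≡ 7 (mod 8), (2/15) = +1, so (2/15)^2 = +1.
Reached (1/15) = 1. Collecting the sign flips along the way, the symbol is +1.

1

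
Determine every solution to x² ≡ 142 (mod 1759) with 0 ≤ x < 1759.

Since 1759 ≡ 3 (mod 4), a square root of 142 is 142^((1759+1)/4) = 142^440 mod 1759.
Repeated squaring: 142^2≡815, 142^4≡1082, 142^8≡989, 142^16≡117, 142^32≡1376, 142^64≡692, 142^128≡416, 142^256≡674 (mod 1759).
142^440 = 142^(256+128+32+16+8) ≡ 748 (mod 1759).
Check: 748² = 559504 ≡ 142 (mod 1759). The two roots are 748 and 1011.

748, 1011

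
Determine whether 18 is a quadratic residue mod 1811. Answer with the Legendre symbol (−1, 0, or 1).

Pull out 2: since 1811 ≡ 3 (mod 8), (2/1811) = -1.
Reciprocity: 9 ≡ 1 and 1811 ≡ 3 (mod 4), so (9/1811) = +(1811/9).
Reduce top mod 9: now compute (2/9).
Pull out 2: since 9 ≡ 1 (mod 8), (2/9) = +1.
Reached (1/9) = 1. Collecting the sign flips along the way, the symbol is -1.

-1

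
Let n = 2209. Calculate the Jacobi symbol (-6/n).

First reduce: -6 ≡ 2203 (mod 2209).
Reciprocity: 2203 ≡ 3 and 2209 ≡ 1 (mod 4), so (2203/2209) = +(2209/2203).
Reduce top mod 2203: now compute (6/2203).
Pull out 2: since 2203 ≡ 3 (mod 8), (2/2203) = -1.
Reciprocity: 3 ≡ 3 and 2203 ≡ 3 (mod 4), so (3/2203) = −(2203/3).
Reduce top mod 3: now compute (1/3).
Reached (1/3) = 1. Collecting the sign flips along the way, the symbol is +1.

1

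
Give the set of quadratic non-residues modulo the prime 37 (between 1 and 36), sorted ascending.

2, 5, 6, 8, 13, 14, 15, 17, 18, 19, 20, 22, 23, 24, 29, 31, 32, 35

Square k = 1,…,18 (k and 37−k give the same square):
1²=1, 2²=4, 3²=9, 4²=16, 5²=25, 6²=36, 7²≡12, 8²≡27, 9²≡7, 10²≡26, 11²≡10, 12²≡33, 13²≡21, 14²≡11, 15²≡3, 16²≡34, 17²≡30, 18²≡28 (mod 37).
The residues are {1, 3, 4, 7, 9, 10, 11, 12, 16, 21, 25, 26, 27, 28, 30, 33, 34, 36}; the non-residues are the remaining 18 nonzero classes.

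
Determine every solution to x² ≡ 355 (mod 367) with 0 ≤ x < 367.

33, 334

Since 367 ≡ 3 (mod 4), a square root of 355 is 355^((367+1)/4) = 355^92 mod 367.
Repeated squaring: 355^2≡144, 355^4≡184, 355^8≡92, 355^16≡23, 355^32≡162, 355^64≡187 (mod 367).
355^92 = 355^(64+16+8+4) ≡ 33 (mod 367).
Check: 33² = 1089 ≡ 355 (mod 367). The two roots are 33 and 334.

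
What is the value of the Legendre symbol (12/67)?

-1

Euler's criterion: (12/67) ≡ 12^33 (mod 67).
12^2 ≡ 10 (mod 67)
12^4 ≡ 33 (mod 67)
12^8 ≡ 17 (mod 67)
12^16 ≡ 21 (mod 67)
12^32 ≡ 39 (mod 67)
12^33 = 12^(32+1) ≡ 66 (mod 67).
Result is 66 ≡ −1, so (12/67) = −1.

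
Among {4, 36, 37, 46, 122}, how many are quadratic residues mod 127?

(4/127) = +1 → QR.
(36/127) = +1 → QR.
(37/127) = +1 → QR.
(46/127) = -1 → non-residue.
(122/127) = +1 → QR.
Total quadratic residues among the 5: 4.

4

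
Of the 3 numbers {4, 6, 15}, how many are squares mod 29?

2

(4/29) = +1 → QR.
(6/29) = +1 → QR.
(15/29) = -1 → non-residue.
Total quadratic residues among the 3: 2.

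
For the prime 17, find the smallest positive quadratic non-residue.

(2/17) = +1, so 2 is a residue.
(3/17) = −1, so 3 is the smallest positive non-residue mod 17.

3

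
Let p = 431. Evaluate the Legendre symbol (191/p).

Euler's criterion: (191/431) ≡ 191^215 (mod 431).
191^2 ≡ 277 (mod 431)
191^4 ≡ 11 (mod 431)
191^8 ≡ 121 (mod 431)
191^16 ≡ 418 (mod 431)
191^32 ≡ 169 (mod 431)
191^64 ≡ 115 (mod 431)
191^128 ≡ 295 (mod 431)
191^215 = 191^(128+64+16+4+2+1) ≡ 430 (mod 431).
Result is 430 ≡ −1, so (191/431) = −1.

-1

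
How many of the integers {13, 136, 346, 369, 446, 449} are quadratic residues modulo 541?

4

(13/541) = -1 → non-residue.
(136/541) = +1 → QR.
(346/541) = -1 → non-residue.
(369/541) = +1 → QR.
(446/541) = +1 → QR.
(449/541) = +1 → QR.
Total quadratic residues among the 6: 4.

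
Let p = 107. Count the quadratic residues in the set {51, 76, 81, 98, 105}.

(51/107) = -1 → non-residue.
(76/107) = +1 → QR.
(81/107) = +1 → QR.
(98/107) = -1 → non-residue.
(105/107) = +1 → QR.
Total quadratic residues among the 5: 3.

3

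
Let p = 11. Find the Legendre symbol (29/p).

First reduce: 29 ≡ 7 (mod 11).
Reciprocity: 7 ≡ 3 and 11 ≡ 3 (mod 4), so (7/11) = −(11/7).
Reduce top mod 7: now compute (4/7).
Pull out 2^2: since 7 ≡ 7 (mod 8), (2/7) = +1, so (2/7)^2 = +1.
Reached (1/7) = 1. Collecting the sign flips along the way, the symbol is -1.

-1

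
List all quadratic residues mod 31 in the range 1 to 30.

1,2,4,5,7,8,9,10,14,16,18,19,20,25,28

Square k = 1,…,15 (k and 31−k give the same square):
1²=1, 2²=4, 3²=9, 4²=16, 5²=25, 6²≡5, 7²≡18, 8²≡2, 9²≡19, 10²≡7, 11²≡28, 12²≡20, 13²≡14, 14²≡10, 15²≡8 (mod 31).
So the quadratic residues mod 31 are {1, 2, 4, 5, 7, 8, 9, 10, 14, 16, 18, 19, 20, 25, 28}.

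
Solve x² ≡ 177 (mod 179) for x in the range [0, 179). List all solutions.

78, 101

Since 179 ≡ 3 (mod 4), a square root of 177 is 177^((179+1)/4) = 177^45 mod 179.
Repeated squaring: 177^2≡4, 177^4≡16, 177^8≡77, 177^16≡22, 177^32≡126 (mod 179).
177^45 = 177^(32+8+4+1) ≡ 101 (mod 179).
Check: 101² = 10201 ≡ 177 (mod 179). The two roots are 78 and 101.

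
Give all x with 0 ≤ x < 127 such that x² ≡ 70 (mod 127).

Since 127 ≡ 3 (mod 4), a square root of 70 is 70^((127+1)/4) = 70^32 mod 127.
Repeated squaring: 70^2≡74, 70^4≡15, 70^8≡98, 70^16≡79, 70^32≡18 (mod 127).
70^32 = 70^(32) ≡ 18 (mod 127).
Check: 18² = 324 ≡ 70 (mod 127). The two roots are 18 and 109.

18, 109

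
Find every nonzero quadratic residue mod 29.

Square k = 1,…,14 (k and 29−k give the same square):
1²=1, 2²=4, 3²=9, 4²=16, 5²=25, 6²≡7, 7²≡20, 8²≡6, 9²≡23, 10²≡13, 11²≡5, 12²≡28, 13²≡24, 14²≡22 (mod 29).
So the quadratic residues mod 29 are {1, 4, 5, 6, 7, 9, 13, 16, 20, 22, 23, 24, 25, 28}.

1, 4, 5, 6, 7, 9, 13, 16, 20, 22, 23, 24, 25, 28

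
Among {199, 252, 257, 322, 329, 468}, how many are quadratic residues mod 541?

(199/541) = -1 → non-residue.
(252/541) = +1 → QR.
(257/541) = -1 → non-residue.
(322/541) = -1 → non-residue.
(329/541) = +1 → QR.
(468/541) = -1 → non-residue.
Total quadratic residues among the 6: 2.

2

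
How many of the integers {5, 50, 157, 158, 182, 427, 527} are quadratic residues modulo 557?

(5/557) = -1 → non-residue.
(50/557) = -1 → non-residue.
(157/557) = +1 → QR.
(158/557) = -1 → non-residue.
(182/557) = +1 → QR.
(427/557) = -1 → non-residue.
(527/557) = -1 → non-residue.
Total quadratic residues among the 7: 2.

2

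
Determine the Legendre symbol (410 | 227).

First reduce: 410 ≡ 183 (mod 227).
Reciprocity: 183 ≡ 3 and 227 ≡ 3 (mod 4), so (183/227) = −(227/183).
Reduce top mod 183: now compute (44/183).
Pull out 2^2: since 183 ≡ 7 (mod 8), (2/183) = +1, so (2/183)^2 = +1.
Reciprocity: 11 ≡ 3 and 183 ≡ 3 (mod 4), so (11/183) = −(183/11).
Reduce top mod 11: now compute (7/11).
Reciprocity: 7 ≡ 3 and 11 ≡ 3 (mod 4), so (7/11) = −(11/7).
Reduce top mod 7: now compute (4/7).
Pull out 2^2: since 7 ≡ 7 (mod 8), (2/7) = +1, so (2/7)^2 = +1.
Reached (1/7) = 1. Collecting the sign flips along the way, the symbol is -1.

-1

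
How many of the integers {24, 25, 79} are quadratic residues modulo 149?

2

(24/149) = +1 → QR.
(25/149) = +1 → QR.
(79/149) = -1 → non-residue.
Total quadratic residues among the 3: 2.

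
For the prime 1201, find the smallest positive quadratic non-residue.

11

(2/1201) = +1, so 2 is a residue.
(3/1201) = +1, so 3 is a residue.
(4/1201) = +1, so 4 is a residue.
(5/1201) = +1, so 5 is a residue.
(6/1201) = +1, so 6 is a residue.
(7/1201) = +1, so 7 is a residue.
(8/1201) = +1, so 8 is a residue.
(9/1201) = +1, so 9 is a residue.
(10/1201) = +1, so 10 is a residue.
(11/1201) = −1, so 11 is the smallest positive non-residue mod 1201.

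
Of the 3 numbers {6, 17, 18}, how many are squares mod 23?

2

(6/23) = +1 → QR.
(17/23) = -1 → non-residue.
(18/23) = +1 → QR.
Total quadratic residues among the 3: 2.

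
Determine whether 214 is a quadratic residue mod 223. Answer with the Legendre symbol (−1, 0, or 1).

-1

Euler's criterion: (214/223) ≡ 214^111 (mod 223).
214^2 ≡ 81 (mod 223)
214^4 ≡ 94 (mod 223)
214^8 ≡ 139 (mod 223)
214^16 ≡ 143 (mod 223)
214^32 ≡ 156 (mod 223)
214^64 ≡ 29 (mod 223)
214^111 = 214^(64+32+8+4+2+1) ≡ 222 (mod 223).
Result is 222 ≡ −1, so (214/223) = −1.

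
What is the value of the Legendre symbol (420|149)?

First reduce: 420 ≡ 122 (mod 149).
Pull out 2: since 149 ≡ 5 (mod 8), (2/149) = -1.
Reciprocity: 61 ≡ 1 and 149 ≡ 1 (mod 4), so (61/149) = +(149/61).
Reduce top mod 61: now compute (27/61).
Reciprocity: 27 ≡ 3 and 61 ≡ 1 (mod 4), so (27/61) = +(61/27).
Reduce top mod 27: now compute (7/27).
Reciprocity: 7 ≡ 3 and 27 ≡ 3 (mod 4), so (7/27) = −(27/7).
Reduce top mod 7: now compute (6/7).
Pull out 2: since 7 ≡ 7 (mod 8), (2/7) = +1.
Reciprocity: 3 ≡ 3 and 7 ≡ 3 (mod 4), so (3/7) = −(7/3).
Reduce top mod 3: now compute (1/3).
Reached (1/3) = 1. Collecting the sign flips along the way, the symbol is -1.

-1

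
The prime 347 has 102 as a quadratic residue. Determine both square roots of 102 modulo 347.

141, 206

Since 347 ≡ 3 (mod 4), a square root of 102 is 102^((347+1)/4) = 102^87 mod 347.
Repeated squaring: 102^2≡341, 102^4≡36, 102^8≡255, 102^16≡136, 102^32≡105, 102^64≡268 (mod 347).
102^87 = 102^(64+16+4+2+1) ≡ 206 (mod 347).
Check: 206² = 42436 ≡ 102 (mod 347). The two roots are 141 and 206.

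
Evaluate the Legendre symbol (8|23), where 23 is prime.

1

Euler's criterion: (8/23) ≡ 8^11 (mod 23).
8^2 ≡ 18 (mod 23)
8^4 ≡ 2 (mod 23)
8^8 ≡ 4 (mod 23)
8^11 = 8^(8+2+1) ≡ 1 (mod 23).
Result is 1, so (8/23) = 1.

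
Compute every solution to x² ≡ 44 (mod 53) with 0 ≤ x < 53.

53 ≡ 1 (mod 4), so we find a root by search.
Trying successive values, 16² = 256 ≡ 44 (mod 53). The other root is 53 − 16 = 37.

16, 37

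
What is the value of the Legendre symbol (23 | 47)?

-1

Reciprocity: 23 ≡ 3 and 47 ≡ 3 (mod 4), so (23/47) = −(47/23).
Reduce top mod 23: now compute (1/23).
Reached (1/23) = 1. Collecting the sign flips along the way, the symbol is -1.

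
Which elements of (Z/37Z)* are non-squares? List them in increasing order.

2, 5, 6, 8, 13, 14, 15, 17, 18, 19, 20, 22, 23, 24, 29, 31, 32, 35

Square k = 1,…,18 (k and 37−k give the same square):
1²=1, 2²=4, 3²=9, 4²=16, 5²=25, 6²=36, 7²≡12, 8²≡27, 9²≡7, 10²≡26, 11²≡10, 12²≡33, 13²≡21, 14²≡11, 15²≡3, 16²≡34, 17²≡30, 18²≡28 (mod 37).
The residues are {1, 3, 4, 7, 9, 10, 11, 12, 16, 21, 25, 26, 27, 28, 30, 33, 34, 36}; the non-residues are the remaining 18 nonzero classes.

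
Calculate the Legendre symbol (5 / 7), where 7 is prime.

Reciprocity: 5 ≡ 1 and 7 ≡ 3 (mod 4), so (5/7) = +(7/5).
Reduce top mod 5: now compute (2/5).
Pull out 2: since 5 ≡ 5 (mod 8), (2/5) = -1.
Reached (1/5) = 1. Collecting the sign flips along the way, the symbol is -1.

-1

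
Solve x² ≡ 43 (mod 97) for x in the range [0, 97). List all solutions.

25, 72

97 ≡ 1 (mod 4), so we find a root by search.
Trying successive values, 25² = 625 ≡ 43 (mod 97). The other root is 97 − 25 = 72.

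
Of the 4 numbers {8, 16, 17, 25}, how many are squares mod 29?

2

(8/29) = -1 → non-residue.
(16/29) = +1 → QR.
(17/29) = -1 → non-residue.
(25/29) = +1 → QR.
Total quadratic residues among the 4: 2.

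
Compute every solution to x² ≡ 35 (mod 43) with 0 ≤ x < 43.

11, 32

Since 43 ≡ 3 (mod 4), a square root of 35 is 35^((43+1)/4) = 35^11 mod 43.
Repeated squaring: 35^2≡21, 35^4≡11, 35^8≡35 (mod 43).
35^11 = 35^(8+2+1) ≡ 11 (mod 43).
Check: 11² = 121 ≡ 35 (mod 43). The two roots are 11 and 32.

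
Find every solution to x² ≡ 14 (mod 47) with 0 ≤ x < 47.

22, 25

Since 47 ≡ 3 (mod 4), a square root of 14 is 14^((47+1)/4) = 14^12 mod 47.
Repeated squaring: 14^2≡8, 14^4≡17, 14^8≡7 (mod 47).
14^12 = 14^(8+4) ≡ 25 (mod 47).
Check: 25² = 625 ≡ 14 (mod 47). The two roots are 22 and 25.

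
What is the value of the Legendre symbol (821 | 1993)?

1

Reciprocity: 821 ≡ 1 and 1993 ≡ 1 (mod 4), so (821/1993) = +(1993/821).
Reduce top mod 821: now compute (351/821).
Reciprocity: 351 ≡ 3 and 821 ≡ 1 (mod 4), so (351/821) = +(821/351).
Reduce top mod 351: now compute (119/351).
Reciprocity: 119 ≡ 3 and 351 ≡ 3 (mod 4), so (119/351) = −(351/119).
Reduce top mod 119: now compute (113/119).
Reciprocity: 113 ≡ 1 and 119 ≡ 3 (mod 4), so (113/119) = +(119/113).
Reduce top mod 113: now compute (6/113).
Pull out 2: since 113 ≡ 1 (mod 8), (2/113) = +1.
Reciprocity: 3 ≡ 3 and 113 ≡ 1 (mod 4), so (3/113) = +(113/3).
Reduce top mod 3: now compute (2/3).
Pull out 2: since 3 ≡ 3 (mod 8), (2/3) = -1.
Reached (1/3) = 1. Collecting the sign flips along the way, the symbol is +1.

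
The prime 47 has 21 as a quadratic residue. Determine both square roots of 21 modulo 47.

Since 47 ≡ 3 (mod 4), a square root of 21 is 21^((47+1)/4) = 21^12 mod 47.
Repeated squaring: 21^2≡18, 21^4≡42, 21^8≡25 (mod 47).
21^12 = 21^(8+4) ≡ 16 (mod 47).
Check: 16² = 256 ≡ 21 (mod 47). The two roots are 16 and 31.

16, 31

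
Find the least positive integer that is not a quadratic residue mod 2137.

(2/2137) = +1, so 2 is a residue.
(3/2137) = +1, so 3 is a residue.
(4/2137) = +1, so 4 is a residue.
(5/2137) = −1, so 5 is the smallest positive non-residue mod 2137.

5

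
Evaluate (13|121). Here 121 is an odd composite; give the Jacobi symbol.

Reciprocity: 13 ≡ 1 and 121 ≡ 1 (mod 4), so (13/121) = +(121/13).
Reduce top mod 13: now compute (4/13).
Pull out 2^2: since 13 ≡ 5 (mod 8), (2/13) = -1, so (2/13)^2 = +1.
Reached (1/13) = 1. Collecting the sign flips along the way, the symbol is +1.

1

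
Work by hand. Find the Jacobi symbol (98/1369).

Pull out 2: since 1369 ≡ 1 (mod 8), (2/1369) = +1.
Reciprocity: 49 ≡ 1 and 1369 ≡ 1 (mod 4), so (49/1369) = +(1369/49).
Reduce top mod 49: now compute (46/49).
Pull out 2: since 49 ≡ 1 (mod 8), (2/49) = +1.
Reciprocity: 23 ≡ 3 and 49 ≡ 1 (mod 4), so (23/49) = +(49/23).
Reduce top mod 23: now compute (3/23).
Reciprocity: 3 ≡ 3 and 23 ≡ 3 (mod 4), so (3/23) = −(23/3).
Reduce top mod 3: now compute (2/3).
Pull out 2: since 3 ≡ 3 (mod 8), (2/3) = -1.
Reached (1/3) = 1. Collecting the sign flips along the way, the symbol is +1.

1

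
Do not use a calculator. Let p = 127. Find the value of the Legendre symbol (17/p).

Euler's criterion: (17/127) ≡ 17^63 (mod 127).
17^2 ≡ 35 (mod 127)
17^4 ≡ 82 (mod 127)
17^8 ≡ 120 (mod 127)
17^16 ≡ 49 (mod 127)
17^32 ≡ 115 (mod 127)
17^63 = 17^(32+16+8+4+2+1) ≡ 1 (mod 127).
Result is 1, so (17/127) = 1.

1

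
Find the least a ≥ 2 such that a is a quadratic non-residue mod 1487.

5

(2/1487) = +1, so 2 is a residue.
(3/1487) = +1, so 3 is a residue.
(4/1487) = +1, so 4 is a residue.
(5/1487) = −1, so 5 is the smallest positive non-residue mod 1487.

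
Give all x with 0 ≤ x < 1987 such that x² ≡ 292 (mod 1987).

268, 1719

Since 1987 ≡ 3 (mod 4), a square root of 292 is 292^((1987+1)/4) = 292^497 mod 1987.
Repeated squaring: 292^2≡1810, 292^4≡1524, 292^8≡1760, 292^16≡1854, 292^32≡1793, 292^64≡1870, 292^128≡1767, 292^256≡712 (mod 1987).
292^497 = 292^(256+128+64+32+16+1) ≡ 268 (mod 1987).
Check: 268² = 71824 ≡ 292 (mod 1987). The two roots are 268 and 1719.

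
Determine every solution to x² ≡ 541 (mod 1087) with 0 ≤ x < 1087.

250, 837

Since 1087 ≡ 3 (mod 4), a square root of 541 is 541^((1087+1)/4) = 541^272 mod 1087.
Repeated squaring: 541^2≡278, 541^4≡107, 541^8≡579, 541^16≡445, 541^32≡191, 541^64≡610, 541^128≡346, 541^256≡146 (mod 1087).
541^272 = 541^(256+16) ≡ 837 (mod 1087).
Check: 837² = 700569 ≡ 541 (mod 1087). The two roots are 250 and 837.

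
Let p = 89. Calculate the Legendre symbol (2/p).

1

Pull out 2: since 89 ≡ 1 (mod 8), (2/89) = +1.
Reached (1/89) = 1. Collecting the sign flips along the way, the symbol is +1.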